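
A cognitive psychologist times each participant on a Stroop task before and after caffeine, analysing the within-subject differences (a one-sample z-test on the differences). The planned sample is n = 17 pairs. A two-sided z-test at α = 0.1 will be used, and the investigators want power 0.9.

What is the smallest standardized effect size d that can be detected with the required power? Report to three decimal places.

d ≈ 0.710

Need Φ(δ − 1.645) = 0.9, so δ = 1.645 + 1.282 = 2.926.
(The second rejection-region term Φ(−δ − z_{α/2}) is negligible and dropped.)
δ = d·√n ⇒ d = δ/√n = 2.926/√17 = 0.7098.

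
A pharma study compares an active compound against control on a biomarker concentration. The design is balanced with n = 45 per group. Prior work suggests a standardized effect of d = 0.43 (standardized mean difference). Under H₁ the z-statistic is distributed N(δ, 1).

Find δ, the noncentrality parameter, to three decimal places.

δ ≈ 2.040

The noncentrality parameter scales effect size by the design's sample-size factor: δ = d·√(n/2) = 0.43 × √(45/2) = 2.0397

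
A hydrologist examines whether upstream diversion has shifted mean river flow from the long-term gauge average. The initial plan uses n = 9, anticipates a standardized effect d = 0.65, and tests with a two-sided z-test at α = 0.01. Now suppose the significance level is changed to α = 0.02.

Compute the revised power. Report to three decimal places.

δ = d·√n = 0.65 × √9 = 1.9500 (unchanged). New critical value: z_{0.01} = 2.326.
Revised power = Φ(δ − 2.326) + Φ(−δ − 2.326) = Φ(-0.376) + Φ(-4.276) = 0.3533 + 0.0000 = 0.3533.

Power ≈ 0.353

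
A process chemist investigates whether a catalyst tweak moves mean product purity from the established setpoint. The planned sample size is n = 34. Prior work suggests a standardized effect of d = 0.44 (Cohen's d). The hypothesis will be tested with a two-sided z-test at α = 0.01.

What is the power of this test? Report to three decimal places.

Power ≈ 0.496

Noncentrality parameter: δ = d·√n = 0.44 × √34 = 2.5656
Two-sided α = 0.01 → critical value z_{0.005} = 2.576.
Power = Φ(δ − 2.576) + Φ(−δ − 2.576) = Φ(-0.010) + Φ(-5.141) = 0.4959 + 0.0000 = 0.4959.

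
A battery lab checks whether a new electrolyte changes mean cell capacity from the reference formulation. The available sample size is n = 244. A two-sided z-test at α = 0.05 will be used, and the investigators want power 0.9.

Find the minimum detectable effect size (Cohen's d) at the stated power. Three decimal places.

Required noncentrality: δ = z_{0.025} + z_{0.10} = 1.960 + 1.282 = 3.242.
(The second rejection-region term Φ(−δ − z_{α/2}) is negligible and dropped.)
δ = d·√n ⇒ d = δ/√n = 3.242/√244 = 0.2075.

d ≈ 0.208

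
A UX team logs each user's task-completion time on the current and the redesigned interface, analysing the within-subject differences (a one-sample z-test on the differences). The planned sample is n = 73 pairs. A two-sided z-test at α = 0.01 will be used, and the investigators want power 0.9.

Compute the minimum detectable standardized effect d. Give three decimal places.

Required noncentrality: δ = z_{0.005} + z_{0.10} = 2.576 + 1.282 = 3.857.
(Lower-tail contribution to power is negligible for δ > 0.)
δ = d·√n ⇒ d = δ/√n = 3.857/√73 = 0.4515.

d ≈ 0.451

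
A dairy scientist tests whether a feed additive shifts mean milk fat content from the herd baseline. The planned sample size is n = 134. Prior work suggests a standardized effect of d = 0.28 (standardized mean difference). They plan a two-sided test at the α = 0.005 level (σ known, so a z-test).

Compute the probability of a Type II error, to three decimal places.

Noncentrality parameter: δ = d·√n = 0.28 × √134 = 3.2412
Critical value for a two-sided test at α = 0.005: z_{α/2} = 2.807.
Power = Φ(δ − 2.807) + Φ(−δ − 2.807) = Φ(0.434) + Φ(-6.048) = 0.6679 + 0.0000 = 0.6679.
Type II error: β = 1 − power = 1 − 0.6679 = 0.3321.

β ≈ 0.332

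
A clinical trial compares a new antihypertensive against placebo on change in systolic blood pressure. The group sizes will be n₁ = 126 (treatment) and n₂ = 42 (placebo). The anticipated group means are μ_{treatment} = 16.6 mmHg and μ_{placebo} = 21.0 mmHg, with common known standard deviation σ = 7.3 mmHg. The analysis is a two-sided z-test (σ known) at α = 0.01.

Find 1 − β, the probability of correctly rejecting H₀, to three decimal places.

Standardized effect: d = |μ_{treatment} − μ_{placebo}| / σ = |16.6 − 21.0| / 7.3 = 0.6027
Noncentrality parameter: δ = d / √(1/n₁ + 1/n₂) = 0.6027 / √(1/126 + 1/42) = 3.3829
Two-sided α = 0.01 → critical value z_{0.005} = 2.576.
Power = Φ(δ − 2.576) + Φ(−δ − 2.576) = Φ(0.807) + Φ(-5.959) = 0.7902 + 0.0000 = 0.7902.

Power ≈ 0.790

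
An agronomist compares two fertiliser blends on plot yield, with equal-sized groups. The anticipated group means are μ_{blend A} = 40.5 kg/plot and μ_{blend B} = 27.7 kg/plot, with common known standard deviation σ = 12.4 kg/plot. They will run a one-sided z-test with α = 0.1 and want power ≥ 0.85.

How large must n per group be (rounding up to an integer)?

n = 11 per group

Standardized effect: d = |μ_{blend A} − μ_{blend B}| / σ = |40.5 − 27.7| / 12.4 = 1.0323
Set Φ(δ − 1.282) = 0.85; then δ − 1.282 = Φ⁻¹(0.85) = 1.036, giving δ = 2.318.
δ = d·√(n/2) ⇒ n = 2(δ/d)² = 2 × (2.318 / 1.0323)² = 10.08.
Rounding up, n = 11 per group.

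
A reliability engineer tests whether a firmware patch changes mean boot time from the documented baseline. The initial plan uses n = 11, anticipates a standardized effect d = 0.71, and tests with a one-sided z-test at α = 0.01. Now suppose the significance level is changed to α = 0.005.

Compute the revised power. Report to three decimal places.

Power ≈ 0.413

δ = d·√n = 0.71 × √11 = 2.3548 (unchanged). New critical value: z_{0.005} = 2.576.
Revised power = P(Z > 2.576 − δ) = Φ(-0.221) = 0.4125.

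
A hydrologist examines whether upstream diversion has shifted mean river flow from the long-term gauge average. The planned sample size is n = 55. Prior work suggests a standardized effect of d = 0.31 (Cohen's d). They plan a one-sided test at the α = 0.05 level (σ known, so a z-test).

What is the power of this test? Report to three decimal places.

Power ≈ 0.743

Noncentrality parameter: δ = d·√n = 0.31 × √55 = 2.2990
Critical value for a one-sided test at α = 0.05: z_α = 1.645.
Power = Φ(δ − 1.645) = Φ(0.654) = 0.7435.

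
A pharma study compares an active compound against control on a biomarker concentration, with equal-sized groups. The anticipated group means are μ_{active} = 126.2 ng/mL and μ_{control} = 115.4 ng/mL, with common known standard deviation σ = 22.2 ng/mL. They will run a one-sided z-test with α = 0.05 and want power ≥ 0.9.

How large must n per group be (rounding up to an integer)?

n = 73 per group

Standardized effect: d = |μ_{active} − μ_{control}| / σ = |126.2 − 115.4| / 22.2 = 0.4865
For power 0.9 need Φ(δ − z_{0.05}) = 0.9, so δ = z_{0.05} + z_{0.10} = 1.645 + 1.282 = 2.926.
δ = d·√(n/2) ⇒ n = 2(δ/d)² = 2 × (2.926 / 0.4865)² = 72.37.
Rounding up, n = 73 per group.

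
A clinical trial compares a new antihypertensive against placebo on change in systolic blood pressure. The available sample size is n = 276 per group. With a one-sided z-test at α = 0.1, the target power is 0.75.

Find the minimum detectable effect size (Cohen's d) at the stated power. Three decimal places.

d ≈ 0.167

Required noncentrality: δ = z_{0.1} + z_{0.25} = 1.282 + 0.674 = 1.956.
δ = d·√(n/2) ⇒ d = δ/√(n/2) = 1.956/√(276/2) = 0.1665.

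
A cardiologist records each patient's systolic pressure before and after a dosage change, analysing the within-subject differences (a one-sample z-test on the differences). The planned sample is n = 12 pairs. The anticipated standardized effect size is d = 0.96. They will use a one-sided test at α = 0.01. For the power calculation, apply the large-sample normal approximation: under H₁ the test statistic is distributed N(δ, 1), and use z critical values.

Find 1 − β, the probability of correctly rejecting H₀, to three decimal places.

Power ≈ 0.841

Noncentrality parameter: δ = d·√n = 0.96 × √12 = 3.3255
Critical value for a one-sided test at α = 0.01: z_α = 2.326.
Power = Φ(δ − 2.326) = Φ(0.999) = 0.8411.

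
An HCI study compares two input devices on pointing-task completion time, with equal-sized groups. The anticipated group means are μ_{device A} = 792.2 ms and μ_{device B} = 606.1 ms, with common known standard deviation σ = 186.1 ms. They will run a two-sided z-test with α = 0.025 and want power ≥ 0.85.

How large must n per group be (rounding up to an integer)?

n = 22 per group

Standardized effect: d = |μ_{device A} − μ_{device B}| / σ = |792.2 − 606.1| / 186.1 = 1.0000
For power 0.85 need Φ(δ − z_{0.0125}) = 0.85, so δ = z_{0.0125} + z_{0.15} = 2.241 + 1.036 = 3.278.
(Ignoring the negligible lower-tail rejection probability gives the usual closed-form inversion.)
δ = d·√(n/2) ⇒ n = 2(δ/d)² = 2 × (3.278 / 1.0000)² = 21.49.
Rounding up, n = 22 per group.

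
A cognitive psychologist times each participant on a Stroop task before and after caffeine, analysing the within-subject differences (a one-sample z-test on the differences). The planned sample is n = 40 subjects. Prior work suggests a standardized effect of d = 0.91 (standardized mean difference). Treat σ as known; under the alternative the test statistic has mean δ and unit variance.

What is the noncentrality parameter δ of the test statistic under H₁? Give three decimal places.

The noncentrality parameter scales effect size by the design's sample-size factor: δ = d·√n = 0.91 × √40 = 5.7553

δ ≈ 5.755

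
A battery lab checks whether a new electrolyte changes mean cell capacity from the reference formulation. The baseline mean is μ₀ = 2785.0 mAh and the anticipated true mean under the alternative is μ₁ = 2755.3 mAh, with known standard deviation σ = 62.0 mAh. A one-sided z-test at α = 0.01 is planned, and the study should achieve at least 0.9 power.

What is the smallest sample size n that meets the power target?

Standardized effect: d = |μ₁ − μ₀| / σ = |2755.3 − 2785.0| / 62.0 = 0.4790
Set Φ(δ − 2.326) = 0.9; then δ − 2.326 = Φ⁻¹(0.9) = 1.282, giving δ = 3.608.
δ = d·√n ⇒ n = (δ/d)² = (3.608 / 0.4790)² = 56.73.
Round up to the next whole unit.

n = 57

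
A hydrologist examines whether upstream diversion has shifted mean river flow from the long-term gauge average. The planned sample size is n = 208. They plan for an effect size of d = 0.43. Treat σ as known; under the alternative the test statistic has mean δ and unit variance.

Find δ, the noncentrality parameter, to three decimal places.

The noncentrality parameter scales effect size by the design's sample-size factor: δ = d·√n = 0.43 × √208 = 6.2015

δ ≈ 6.202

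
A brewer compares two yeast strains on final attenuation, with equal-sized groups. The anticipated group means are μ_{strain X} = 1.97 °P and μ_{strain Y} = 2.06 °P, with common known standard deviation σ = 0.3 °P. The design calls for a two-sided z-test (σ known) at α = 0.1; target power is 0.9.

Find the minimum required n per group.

Standardized effect: d = |μ_{strain X} − μ_{strain Y}| / σ = |1.97 − 2.06| / 0.3 = 0.3000
For power 0.9 need Φ(δ − z_{0.05}) = 0.9, so δ = z_{0.05} + z_{0.10} = 1.645 + 1.282 = 2.926.
(For δ > 0 the lower-tail rejection region contributes negligibly to power, so the one-term inversion is standard.)
δ = d·√(n/2) ⇒ n = 2(δ/d)² = 2 × (2.926 / 0.3000)² = 190.31.
Rounding up, n = 191 per group.

n = 191 per group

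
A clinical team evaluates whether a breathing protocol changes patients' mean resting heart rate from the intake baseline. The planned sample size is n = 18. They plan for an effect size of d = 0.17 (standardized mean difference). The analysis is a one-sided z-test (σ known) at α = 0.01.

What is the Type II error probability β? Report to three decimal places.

β ≈ 0.946

Noncentrality parameter: δ = d·√n = 0.17 × √18 = 0.7212
Critical value for a one-sided test at α = 0.01: z_α = 2.326.
Power = P(Z > 2.326 − δ) = Φ(-1.605) = 0.0542.
Type II error: β = 1 − power = 1 − 0.0542 = 0.9458.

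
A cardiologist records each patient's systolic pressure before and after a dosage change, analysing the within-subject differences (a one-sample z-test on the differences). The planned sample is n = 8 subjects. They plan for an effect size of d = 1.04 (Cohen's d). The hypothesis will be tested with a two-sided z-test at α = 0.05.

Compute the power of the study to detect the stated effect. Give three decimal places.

Power ≈ 0.837

Noncentrality parameter: δ = d·√n = 1.04 × √8 = 2.9416
Critical value for a two-sided test at α = 0.05: z_{α/2} = 1.960.
Power = Φ(δ − 1.960) + Φ(−δ − 1.960) = Φ(0.982) + Φ(-4.902) = 0.8369 + 0.0000 = 0.8369.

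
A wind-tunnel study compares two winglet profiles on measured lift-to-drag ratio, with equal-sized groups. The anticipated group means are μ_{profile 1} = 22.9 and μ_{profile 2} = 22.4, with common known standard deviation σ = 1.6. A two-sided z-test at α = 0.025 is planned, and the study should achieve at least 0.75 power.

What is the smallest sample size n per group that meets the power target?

n = 175 per group

Standardized effect: d = |μ_{profile 1} − μ_{profile 2}| / σ = |22.9 − 22.4| / 1.6 = 0.3125
Set Φ(δ − 2.241) = 0.75; then δ − 2.241 = Φ⁻¹(0.75) = 0.674, giving δ = 2.916.
(Ignoring the negligible lower-tail rejection probability gives the usual closed-form inversion.)
δ = d·√(n/2) ⇒ n = 2(δ/d)² = 2 × (2.916 / 0.3125)² = 174.13.
Rounding up, n = 175 per group.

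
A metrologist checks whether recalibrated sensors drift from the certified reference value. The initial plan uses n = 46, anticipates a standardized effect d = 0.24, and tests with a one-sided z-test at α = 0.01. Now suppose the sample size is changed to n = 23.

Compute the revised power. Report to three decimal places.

With n = 23: δ = d·√n = 0.24 × √23 = 1.1510. Critical value z_{0.01} = 2.326.
Revised power = Φ(δ − 2.326) = Φ(-1.175) = 0.1199.

Power ≈ 0.120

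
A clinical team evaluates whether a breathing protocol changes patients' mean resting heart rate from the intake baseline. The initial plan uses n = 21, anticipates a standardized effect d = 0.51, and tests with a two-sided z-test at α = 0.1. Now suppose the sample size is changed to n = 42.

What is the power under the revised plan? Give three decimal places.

With n = 42: δ = d·√n = 0.51 × √42 = 3.3052. Critical value z_{0.05} = 1.645.
Revised power = Φ(δ − 1.645) + Φ(−δ − 1.645) = Φ(1.660) + Φ(-4.950) = 0.9516 + 0.0000 = 0.9516.

Power ≈ 0.952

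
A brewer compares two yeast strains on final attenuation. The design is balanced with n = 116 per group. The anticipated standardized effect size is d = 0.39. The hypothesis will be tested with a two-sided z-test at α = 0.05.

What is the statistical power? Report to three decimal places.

Power ≈ 0.844

Noncentrality parameter: δ = d·√(n/2) = 0.39 × √(116/2) = 2.9702
Critical value for a two-sided test at α = 0.05: z_{α/2} = 1.960.
Power = Φ(δ − 1.960) + Φ(−δ − 1.960) = Φ(1.010) + Φ(-4.930) = 0.8438 + 0.0000 = 0.8438.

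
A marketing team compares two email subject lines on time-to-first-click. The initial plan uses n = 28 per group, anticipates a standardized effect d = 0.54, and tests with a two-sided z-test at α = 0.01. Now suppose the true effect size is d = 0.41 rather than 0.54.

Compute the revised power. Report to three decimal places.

Power ≈ 0.149

With d = 0.41: δ = d·√(n/2) = 0.41 × √(28/2) = 1.5341. Critical value z_{0.005} = 2.576.
Revised power = Φ(δ − 2.576) + Φ(−δ − 2.576) = Φ(-1.042) + Φ(-4.110) = 0.1488 + 0.0000 = 0.1488.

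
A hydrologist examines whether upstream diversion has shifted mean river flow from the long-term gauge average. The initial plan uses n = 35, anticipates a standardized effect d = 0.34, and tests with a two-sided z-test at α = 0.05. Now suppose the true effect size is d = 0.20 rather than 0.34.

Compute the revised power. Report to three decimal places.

Power ≈ 0.219

With d = 0.20: δ = d·√n = 0.20 × √35 = 1.1832. Critical value z_{0.025} = 1.960.
Revised power = Φ(δ − 1.960) + Φ(−δ − 1.960) = Φ(-0.777) + Φ(-3.143) = 0.2187 + 0.0008 = 0.2195.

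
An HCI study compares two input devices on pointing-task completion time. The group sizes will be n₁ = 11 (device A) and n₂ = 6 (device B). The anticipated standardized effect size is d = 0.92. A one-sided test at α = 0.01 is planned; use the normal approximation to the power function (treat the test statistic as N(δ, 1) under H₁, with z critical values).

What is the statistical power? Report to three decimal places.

Noncentrality parameter: λ = d / √(1/n₁ + 1/n₂) = 0.92 / √(1/11 + 1/6) = 1.8127
One-sided α = 0.01 → critical value z_{0.01} = 2.326.
Power = P(Z > 2.326 − λ) = Φ(-0.514) = 0.3038.

Power ≈ 0.304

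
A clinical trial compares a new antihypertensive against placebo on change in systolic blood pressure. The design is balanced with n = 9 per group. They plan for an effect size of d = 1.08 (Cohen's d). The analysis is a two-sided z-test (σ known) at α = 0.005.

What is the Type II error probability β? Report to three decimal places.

β ≈ 0.697

Noncentrality parameter: δ = d·√(n/2) = 1.08 × √(9/2) = 2.2910
Two-sided α = 0.005 → critical value z_{0.0025} = 2.807.
Power = Φ(δ − 2.807) + Φ(−δ − 2.807) = Φ(-0.516) + Φ(-5.098) = 0.3029 + 0.0000 = 0.3029.
Type II error: β = 1 − power = 1 − 0.3029 = 0.6971.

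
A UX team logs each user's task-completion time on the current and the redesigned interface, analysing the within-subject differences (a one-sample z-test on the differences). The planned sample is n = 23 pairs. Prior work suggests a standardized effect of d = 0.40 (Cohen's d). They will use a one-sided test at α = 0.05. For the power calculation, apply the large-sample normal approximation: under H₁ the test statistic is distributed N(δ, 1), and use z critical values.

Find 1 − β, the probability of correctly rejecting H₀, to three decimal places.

Noncentrality parameter: δ = d·√n = 0.40 × √23 = 1.9183
Critical value for a one-sided test at α = 0.05: z_α = 1.645.
Power = Φ(δ − 1.645) = Φ(0.273) = 0.6078.

Power ≈ 0.608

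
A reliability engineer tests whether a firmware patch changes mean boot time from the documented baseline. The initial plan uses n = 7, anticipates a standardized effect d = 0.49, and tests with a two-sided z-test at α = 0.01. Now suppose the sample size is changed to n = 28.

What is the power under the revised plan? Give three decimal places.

With n = 28: δ = d·√n = 0.49 × √28 = 2.5928. Critical value z_{0.005} = 2.576.
Revised power = Φ(δ − 2.576) + Φ(−δ − 2.576) = Φ(0.017) + Φ(-5.169) = 0.5068 + 0.0000 = 0.5068.

Power ≈ 0.507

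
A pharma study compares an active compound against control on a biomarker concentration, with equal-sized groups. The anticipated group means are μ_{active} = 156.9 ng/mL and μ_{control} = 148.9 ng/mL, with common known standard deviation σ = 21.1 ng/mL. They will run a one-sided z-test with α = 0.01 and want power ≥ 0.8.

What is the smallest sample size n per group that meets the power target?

n = 140 per group

Standardized effect: d = |μ_{active} − μ_{control}| / σ = |156.9 − 148.9| / 21.1 = 0.3791
For power 0.8 need Φ(δ − z_{0.01}) = 0.8, so δ = z_{0.01} + z_{0.20} = 2.326 + 0.842 = 3.168.
δ = d·√(n/2) ⇒ n = 2(δ/d)² = 2 × (3.168 / 0.3791)² = 139.63.
Rounding up, n = 140 per group.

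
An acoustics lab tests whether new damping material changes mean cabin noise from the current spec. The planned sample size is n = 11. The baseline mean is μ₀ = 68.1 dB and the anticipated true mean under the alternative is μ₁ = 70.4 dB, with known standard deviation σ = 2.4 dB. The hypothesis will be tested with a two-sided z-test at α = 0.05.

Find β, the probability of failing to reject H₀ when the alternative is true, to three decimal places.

Standardized effect: d = |μ₁ − μ₀| / σ = |70.4 − 68.1| / 2.4 = 0.9583
Noncentrality parameter: δ = d·√n = 0.9583 × √11 = 3.1784
Two-sided α = 0.05 → critical value z_{0.025} = 1.960.
Power = Φ(δ − 1.960) + Φ(−δ − 1.960) = Φ(1.218) + Φ(-5.138) = 0.8885 + 0.0000 = 0.8885.
Type II error: β = 1 − power = 1 − 0.8885 = 0.1115.

β ≈ 0.112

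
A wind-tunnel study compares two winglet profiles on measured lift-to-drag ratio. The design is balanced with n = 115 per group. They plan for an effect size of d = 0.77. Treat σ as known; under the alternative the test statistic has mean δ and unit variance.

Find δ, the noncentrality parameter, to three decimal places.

The noncentrality parameter scales effect size by the design's sample-size factor: δ = d·√(n/2) = 0.77 × √(115/2) = 5.8388

δ ≈ 5.839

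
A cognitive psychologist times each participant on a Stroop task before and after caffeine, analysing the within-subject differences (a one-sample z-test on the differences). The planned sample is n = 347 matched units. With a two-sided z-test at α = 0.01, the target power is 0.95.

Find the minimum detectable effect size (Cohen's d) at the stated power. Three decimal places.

Required noncentrality: δ = z_{0.005} + z_{0.05} = 2.576 + 1.645 = 4.221.
(Lower-tail contribution to power is negligible for δ > 0.)
δ = d·√n ⇒ d = δ/√n = 4.221/√347 = 0.2266.

d ≈ 0.227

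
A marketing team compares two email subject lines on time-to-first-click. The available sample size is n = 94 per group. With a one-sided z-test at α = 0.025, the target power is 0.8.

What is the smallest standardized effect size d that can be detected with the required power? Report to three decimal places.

Required noncentrality: δ = z_{0.025} + z_{0.20} = 1.960 + 0.842 = 2.802.
δ = d·√(n/2) ⇒ d = δ/√(n/2) = 2.802/√(94/2) = 0.4087.

d ≈ 0.409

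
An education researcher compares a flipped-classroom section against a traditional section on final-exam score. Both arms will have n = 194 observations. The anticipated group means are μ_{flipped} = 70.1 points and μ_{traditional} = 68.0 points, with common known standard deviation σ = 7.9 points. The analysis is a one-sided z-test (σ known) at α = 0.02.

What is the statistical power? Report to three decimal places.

Power ≈ 0.714

Standardized effect: d = |μ_{flipped} − μ_{traditional}| / σ = |70.1 − 68.0| / 7.9 = 0.2658
Noncentrality parameter: δ = d·√(n/2) = 0.2658 × √(194/2) = 2.6181
Critical value for a one-sided test at α = 0.02: z_α = 2.054.
Power = P(Z > 2.054 − δ) = Φ(0.564) = 0.7137.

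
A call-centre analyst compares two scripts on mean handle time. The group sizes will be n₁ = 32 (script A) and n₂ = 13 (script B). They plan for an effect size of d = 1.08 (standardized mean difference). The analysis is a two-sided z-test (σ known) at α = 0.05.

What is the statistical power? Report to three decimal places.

Power ≈ 0.907

Noncentrality parameter: δ = d / √(1/n₁ + 1/n₂) = 1.08 / √(1/32 + 1/13) = 3.2837
Two-sided α = 0.05 → critical value z_{0.025} = 1.960.
Power = Φ(δ − 1.960) + Φ(−δ − 1.960) = Φ(1.324) + Φ(-5.244) = 0.9072 + 0.0000 = 0.9072.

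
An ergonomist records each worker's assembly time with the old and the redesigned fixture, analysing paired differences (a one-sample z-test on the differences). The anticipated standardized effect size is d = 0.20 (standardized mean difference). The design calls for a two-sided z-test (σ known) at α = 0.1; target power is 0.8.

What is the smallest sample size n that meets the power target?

For power 0.8 need Φ(δ − z_{0.05}) = 0.8, so δ = z_{0.05} + z_{0.20} = 1.645 + 0.842 = 2.486.
(Ignoring the negligible lower-tail rejection probability gives the usual closed-form inversion.)
δ = d·√n ⇒ n = (δ/d)² = (2.486 / 0.20)² = 154.56.
Round up to the next whole unit.

n = 155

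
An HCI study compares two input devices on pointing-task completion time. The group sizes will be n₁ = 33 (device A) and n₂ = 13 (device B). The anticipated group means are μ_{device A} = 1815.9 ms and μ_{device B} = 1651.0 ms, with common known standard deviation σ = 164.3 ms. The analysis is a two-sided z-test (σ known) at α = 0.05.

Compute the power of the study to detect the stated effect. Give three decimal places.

Standardized effect: d = |μ_{device A} − μ_{device B}| / σ = |1815.9 − 1651.0| / 164.3 = 1.0037
Noncentrality parameter: δ = d / √(1/n₁ + 1/n₂) = 1.0037 / √(1/33 + 1/13) = 3.0650
Critical value for a two-sided test at α = 0.05: z_{α/2} = 1.960.
Power = Φ(δ − 1.960) + Φ(−δ − 1.960) = Φ(1.105) + Φ(-5.025) = 0.8654 + 0.0000 = 0.8654.

Power ≈ 0.865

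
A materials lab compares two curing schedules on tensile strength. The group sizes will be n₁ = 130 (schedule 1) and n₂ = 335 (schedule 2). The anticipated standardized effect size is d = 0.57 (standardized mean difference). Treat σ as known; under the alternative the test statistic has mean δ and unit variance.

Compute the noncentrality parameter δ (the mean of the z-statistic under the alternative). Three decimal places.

δ ≈ 5.516

δ = d / √(1/n₁ + 1/n₂) = 0.57 / √(1/130 + 1/335) = 5.5162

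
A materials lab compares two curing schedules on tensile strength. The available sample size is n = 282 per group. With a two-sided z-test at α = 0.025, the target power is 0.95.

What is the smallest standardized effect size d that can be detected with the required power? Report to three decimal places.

d ≈ 0.327

Required noncentrality: δ = z_{0.0125} + z_{0.05} = 2.241 + 1.645 = 3.886.
(Lower-tail contribution to power is negligible for δ > 0.)
δ = d·√(n/2) ⇒ d = δ/√(n/2) = 3.886/√(282/2) = 0.3273.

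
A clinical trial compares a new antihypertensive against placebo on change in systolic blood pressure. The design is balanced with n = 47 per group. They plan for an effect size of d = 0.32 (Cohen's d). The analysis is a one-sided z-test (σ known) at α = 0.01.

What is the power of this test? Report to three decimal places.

Power ≈ 0.219

Noncentrality parameter: δ = d·√(n/2) = 0.32 × √(47/2) = 1.5513
Critical value for a one-sided test at α = 0.01: z_α = 2.326.
Power = P(Z > 2.326 − δ) = Φ(-0.775) = 0.2191.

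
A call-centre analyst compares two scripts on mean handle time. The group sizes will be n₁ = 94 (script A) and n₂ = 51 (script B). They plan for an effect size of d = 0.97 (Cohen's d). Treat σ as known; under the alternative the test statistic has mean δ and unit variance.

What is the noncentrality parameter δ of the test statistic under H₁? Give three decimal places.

δ ≈ 5.577

The noncentrality parameter scales effect size by the design's sample-size factor: δ = d / √(1/n₁ + 1/n₂) = 0.97 / √(1/94 + 1/51) = 5.5775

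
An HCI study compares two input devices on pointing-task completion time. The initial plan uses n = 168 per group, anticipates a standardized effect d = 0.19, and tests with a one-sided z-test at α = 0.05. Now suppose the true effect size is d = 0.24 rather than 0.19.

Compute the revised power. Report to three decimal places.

Power ≈ 0.710

With d = 0.24: δ = d·√(n/2) = 0.24 × √(168/2) = 2.1996. Critical value z_{0.05} = 1.645.
Revised power = P(Z > 1.645 − δ) = Φ(0.555) = 0.7105.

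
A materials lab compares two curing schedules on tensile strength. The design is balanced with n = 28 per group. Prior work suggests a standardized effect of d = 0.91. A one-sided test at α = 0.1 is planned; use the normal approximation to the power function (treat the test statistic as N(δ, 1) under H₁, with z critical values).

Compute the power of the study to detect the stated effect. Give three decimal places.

Power ≈ 0.983

Noncentrality parameter: δ = d·√(n/2) = 0.91 × √(28/2) = 3.4049
Critical value for a one-sided test at α = 0.1: z_α = 1.282.
Power = P(Z > 1.282 − δ) = Φ(2.123) = 0.9831.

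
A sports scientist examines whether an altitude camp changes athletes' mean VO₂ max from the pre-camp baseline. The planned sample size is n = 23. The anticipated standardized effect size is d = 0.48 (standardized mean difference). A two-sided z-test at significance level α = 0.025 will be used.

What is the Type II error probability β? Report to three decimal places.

Noncentrality parameter: δ = d·√n = 0.48 × √23 = 2.3020
Critical value for a two-sided test at α = 0.025: z_{α/2} = 2.241.
Power = Φ(δ − 2.241) + Φ(−δ − 2.241) = Φ(0.061) + Φ(-4.543) = 0.5242 + 0.0000 = 0.5242.
Type II error: β = 1 − power = 1 − 0.5242 = 0.4758.

β ≈ 0.476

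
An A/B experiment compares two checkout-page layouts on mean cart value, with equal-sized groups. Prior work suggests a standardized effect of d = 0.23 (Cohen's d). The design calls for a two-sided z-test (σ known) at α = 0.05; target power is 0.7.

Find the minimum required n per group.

For power 0.7 need Φ(δ − z_{0.025}) = 0.7, so δ = z_{0.025} + z_{0.30} = 1.960 + 0.524 = 2.484.
(The Φ(−δ − z_{α/2}) term is vanishingly small for δ > 0 and is dropped in the standard sample-size formula.)
δ = d·√(n/2) ⇒ n = 2(δ/d)² = 2 × (2.484 / 0.23)² = 233.35.
Rounding up, n = 234 per group.

n = 234 per group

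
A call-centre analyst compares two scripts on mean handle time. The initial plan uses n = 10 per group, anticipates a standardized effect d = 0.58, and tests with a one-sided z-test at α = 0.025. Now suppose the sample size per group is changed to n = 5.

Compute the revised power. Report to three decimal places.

With n = 5 per group: δ = d·√(n/2) = 0.58 × √(5/2) = 0.9171. Critical value z_{0.025} = 1.960.
Revised power = P(Z > 1.960 − δ) = Φ(-1.043) = 0.1485.

Power ≈ 0.148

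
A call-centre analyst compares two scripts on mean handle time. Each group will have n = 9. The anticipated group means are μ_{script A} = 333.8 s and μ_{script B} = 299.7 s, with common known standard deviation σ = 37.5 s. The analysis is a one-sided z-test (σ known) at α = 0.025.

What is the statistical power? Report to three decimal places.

Standardized effect: d = |μ_{script A} − μ_{script B}| / σ = |333.8 − 299.7| / 37.5 = 0.9093
Noncentrality parameter: δ = d·√(n/2) = 0.9093 × √(9/2) = 1.9290
One-sided α = 0.025 → critical value z_{0.025} = 1.960.
Power = Φ(δ − 1.960) = Φ(-0.031) = 0.4876.

Power ≈ 0.488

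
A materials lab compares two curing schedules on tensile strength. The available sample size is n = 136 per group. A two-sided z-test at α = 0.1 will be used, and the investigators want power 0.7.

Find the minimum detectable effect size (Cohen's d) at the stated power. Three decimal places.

Required noncentrality: δ = z_{0.05} + z_{0.30} = 1.645 + 0.524 = 2.169.
(Lower-tail contribution to power is negligible for δ > 0.)
δ = d·√(n/2) ⇒ d = δ/√(n/2) = 2.169/√(136/2) = 0.2631.

d ≈ 0.263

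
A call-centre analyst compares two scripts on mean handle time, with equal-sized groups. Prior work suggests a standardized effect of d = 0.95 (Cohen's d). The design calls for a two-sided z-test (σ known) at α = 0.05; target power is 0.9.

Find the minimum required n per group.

n = 24 per group

For power 0.9 need Φ(δ − z_{0.025}) = 0.9, so δ = z_{0.025} + z_{0.10} = 1.960 + 1.282 = 3.242.
(Ignoring the negligible lower-tail rejection probability gives the usual closed-form inversion.)
δ = d·√(n/2) ⇒ n = 2(δ/d)² = 2 × (3.242 / 0.95)² = 23.29.
Round up to the next whole unit.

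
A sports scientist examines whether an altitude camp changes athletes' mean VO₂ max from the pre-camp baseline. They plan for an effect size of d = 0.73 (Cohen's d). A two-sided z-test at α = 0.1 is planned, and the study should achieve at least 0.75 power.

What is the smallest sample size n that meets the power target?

n = 11

Set Φ(δ − 1.645) = 0.75; then δ − 1.645 = Φ⁻¹(0.75) = 0.674, giving δ = 2.319.
(The Φ(−δ − z_{α/2}) term is vanishingly small for δ > 0 and is dropped in the standard sample-size formula.)
δ = d·√n ⇒ n = (δ/d)² = (2.319 / 0.73)² = 10.09.
Rounding up, n = 11.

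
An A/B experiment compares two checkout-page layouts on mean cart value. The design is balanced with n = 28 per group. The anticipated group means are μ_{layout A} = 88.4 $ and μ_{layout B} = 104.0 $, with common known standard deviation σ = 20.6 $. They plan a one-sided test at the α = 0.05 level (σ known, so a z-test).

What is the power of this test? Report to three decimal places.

Standardized effect: d = |μ_{layout A} − μ_{layout B}| / σ = |88.4 − 104.0| / 20.6 = 0.7573
Noncentrality parameter: δ = d·√(n/2) = 0.7573 × √(28/2) = 2.8335
Critical value for a one-sided test at α = 0.05: z_α = 1.645.
Power = P(Z > 1.645 − δ) = Φ(1.189) = 0.8827.

Power ≈ 0.883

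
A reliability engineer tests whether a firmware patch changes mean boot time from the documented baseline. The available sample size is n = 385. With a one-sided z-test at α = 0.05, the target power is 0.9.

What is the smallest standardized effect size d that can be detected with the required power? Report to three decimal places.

d ≈ 0.149

Need Φ(δ − 1.645) = 0.9, so δ = 1.645 + 1.282 = 2.926.
δ = d·√n ⇒ d = δ/√n = 2.926/√385 = 0.1491.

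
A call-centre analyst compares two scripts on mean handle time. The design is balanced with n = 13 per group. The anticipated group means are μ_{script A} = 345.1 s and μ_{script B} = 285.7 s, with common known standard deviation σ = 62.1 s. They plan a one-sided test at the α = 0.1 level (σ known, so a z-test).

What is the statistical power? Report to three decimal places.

Standardized effect: d = |μ_{script A} − μ_{script B}| / σ = |345.1 − 285.7| / 62.1 = 0.9565
Noncentrality parameter: δ = d·√(n/2) = 0.9565 × √(13/2) = 2.4387
One-sided α = 0.1 → critical value z_{0.1} = 1.282.
Power = P(Z > 1.282 − δ) = Φ(1.157) = 0.8764.

Power ≈ 0.876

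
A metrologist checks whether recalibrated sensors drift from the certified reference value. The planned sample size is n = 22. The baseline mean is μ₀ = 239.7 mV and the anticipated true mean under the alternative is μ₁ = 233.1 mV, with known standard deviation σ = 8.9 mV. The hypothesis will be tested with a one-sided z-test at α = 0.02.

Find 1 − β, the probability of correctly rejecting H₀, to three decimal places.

Power ≈ 0.923

Standardized effect: d = |μ₁ − μ₀| / σ = |233.1 − 239.7| / 8.9 = 0.7416
Noncentrality parameter: δ = d·√n = 0.7416 × √22 = 3.4783
Critical value for a one-sided test at α = 0.02: z_α = 2.054.
Power = Φ(δ − 2.054) = Φ(1.425) = 0.9229.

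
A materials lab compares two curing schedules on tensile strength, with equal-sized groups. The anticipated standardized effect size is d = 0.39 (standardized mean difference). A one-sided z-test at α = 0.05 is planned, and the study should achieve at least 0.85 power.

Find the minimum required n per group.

For power 0.85 need Φ(δ − z_{0.05}) = 0.85, so δ = z_{0.05} + z_{0.15} = 1.645 + 1.036 = 2.681.
δ = d·√(n/2) ⇒ n = 2(δ/d)² = 2 × (2.681 / 0.39)² = 94.53.
Rounding up, n = 95 per group.

n = 95 per group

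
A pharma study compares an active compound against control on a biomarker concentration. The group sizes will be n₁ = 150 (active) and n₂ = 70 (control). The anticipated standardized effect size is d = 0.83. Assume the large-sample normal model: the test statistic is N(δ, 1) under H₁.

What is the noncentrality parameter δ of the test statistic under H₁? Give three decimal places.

δ ≈ 5.734

δ = d / √(1/n₁ + 1/n₂) = 0.83 / √(1/150 + 1/70) = 5.7340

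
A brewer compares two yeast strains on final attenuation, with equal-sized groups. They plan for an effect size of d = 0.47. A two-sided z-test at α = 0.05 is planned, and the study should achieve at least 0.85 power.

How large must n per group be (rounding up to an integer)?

Set Φ(δ − 1.960) = 0.85; then δ − 1.960 = Φ⁻¹(0.85) = 1.036, giving δ = 2.996.
(Ignoring the negligible lower-tail rejection probability gives the usual closed-form inversion.)
δ = d·√(n/2) ⇒ n = 2(δ/d)² = 2 × (2.996 / 0.47)² = 81.29.
Round up to the next whole unit.

n = 82 per group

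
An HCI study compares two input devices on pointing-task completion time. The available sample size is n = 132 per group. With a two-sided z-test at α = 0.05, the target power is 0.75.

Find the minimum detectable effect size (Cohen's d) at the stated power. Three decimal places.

Need Φ(δ − 1.960) = 0.75, so δ = 1.960 + 0.674 = 2.634.
(Lower-tail contribution to power is negligible for δ > 0.)
δ = d·√(n/2) ⇒ d = δ/√(n/2) = 2.634/√(132/2) = 0.3243.

d ≈ 0.324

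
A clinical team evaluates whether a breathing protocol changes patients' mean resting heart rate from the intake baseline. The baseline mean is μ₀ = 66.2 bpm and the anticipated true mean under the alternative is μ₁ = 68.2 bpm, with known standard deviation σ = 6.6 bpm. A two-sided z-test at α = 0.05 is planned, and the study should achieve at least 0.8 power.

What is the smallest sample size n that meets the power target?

Standardized effect: d = |μ₁ − μ₀| / σ = |68.2 − 66.2| / 6.6 = 0.3030
Set Φ(δ − 1.960) = 0.8; then δ − 1.960 = Φ⁻¹(0.8) = 0.842, giving δ = 2.802.
(For δ > 0 the lower-tail rejection region contributes negligibly to power, so the one-term inversion is standard.)
δ = d·√n ⇒ n = (δ/d)² = (2.802 / 0.3030)² = 85.47.
Round up to the next whole unit.

n = 86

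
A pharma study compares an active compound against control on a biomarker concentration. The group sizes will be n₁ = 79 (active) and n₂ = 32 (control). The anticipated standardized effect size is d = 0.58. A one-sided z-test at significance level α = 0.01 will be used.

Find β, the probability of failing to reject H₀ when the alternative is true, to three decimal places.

β ≈ 0.329

Noncentrality parameter: δ = d / √(1/n₁ + 1/n₂) = 0.58 / √(1/79 + 1/32) = 2.7679
One-sided α = 0.01 → critical value z_{0.01} = 2.326.
Power = Φ(δ − 2.326) = Φ(0.442) = 0.6706.
Type II error: β = 1 − power = 1 − 0.6706 = 0.3294.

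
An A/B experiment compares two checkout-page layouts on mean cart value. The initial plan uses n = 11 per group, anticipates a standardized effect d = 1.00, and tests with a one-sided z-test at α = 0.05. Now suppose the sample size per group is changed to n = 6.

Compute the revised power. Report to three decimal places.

Power ≈ 0.535

With n = 6 per group: δ = d·√(n/2) = 1.00 × √(6/2) = 1.7321. Critical value z_{0.05} = 1.645.
Revised power = Φ(δ − 1.645) = Φ(0.087) = 0.5347.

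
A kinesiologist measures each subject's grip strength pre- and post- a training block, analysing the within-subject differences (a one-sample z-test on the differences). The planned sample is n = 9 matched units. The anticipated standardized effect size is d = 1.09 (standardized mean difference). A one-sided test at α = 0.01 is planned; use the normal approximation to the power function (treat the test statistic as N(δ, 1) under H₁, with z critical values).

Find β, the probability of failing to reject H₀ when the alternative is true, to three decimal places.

Noncentrality parameter: δ = d·√n = 1.09 × √9 = 3.2700
Critical value for a one-sided test at α = 0.01: z_α = 2.326.
Power = Φ(δ − 2.326) = Φ(0.944) = 0.8273.
Type II error: β = 1 − power = 1 − 0.8273 = 0.1727.

β ≈ 0.173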